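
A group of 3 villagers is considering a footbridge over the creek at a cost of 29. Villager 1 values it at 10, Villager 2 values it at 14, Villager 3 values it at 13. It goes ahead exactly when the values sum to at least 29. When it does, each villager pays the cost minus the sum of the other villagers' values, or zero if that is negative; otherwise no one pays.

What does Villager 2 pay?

6

Total value 37 ≥ cost 29, so the project is built.
The other villagers' values sum to 23.
Cost minus that sum is 29 - 23 = 6.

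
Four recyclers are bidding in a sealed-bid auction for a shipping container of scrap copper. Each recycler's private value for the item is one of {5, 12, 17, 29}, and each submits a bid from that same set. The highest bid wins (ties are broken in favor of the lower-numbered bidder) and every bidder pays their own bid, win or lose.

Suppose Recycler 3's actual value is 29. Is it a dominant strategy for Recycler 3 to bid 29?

Consider the case where Recycler 1 bids 5, Recycler 2 bids 5 and Recycler 4 bids 5.
Truthful bid 29: wins, pays 29, utility 29 - 29 = 0.
Bid 12 instead: wins, pays 12, utility 29 - 12 = 17.
Since 17 > 0, bidding 12 is strictly better here, so truthful bidding is not dominant.

No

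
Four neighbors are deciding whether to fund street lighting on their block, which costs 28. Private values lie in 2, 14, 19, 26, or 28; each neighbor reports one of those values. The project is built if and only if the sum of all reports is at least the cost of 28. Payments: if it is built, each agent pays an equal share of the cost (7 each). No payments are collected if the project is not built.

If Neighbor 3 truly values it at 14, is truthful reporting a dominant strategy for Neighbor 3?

No

Consider the case where Neighbor 1 reports 2, Neighbor 2 reports 2 and Neighbor 4 reports 2.
Truthful report 14: project not built, utility 0.
Report 26 instead: project built, pays 7, utility 14 - 7 = 7.
Since 7 > 0, reporting 26 is strictly better here, so truthful reporting is not dominant.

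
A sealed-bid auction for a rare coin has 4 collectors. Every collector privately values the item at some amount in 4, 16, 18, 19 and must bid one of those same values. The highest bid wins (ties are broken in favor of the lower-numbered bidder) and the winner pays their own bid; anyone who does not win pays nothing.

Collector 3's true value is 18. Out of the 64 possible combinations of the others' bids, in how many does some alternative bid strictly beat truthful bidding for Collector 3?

Others bid (4, 4, 4): truth gives 0; bid 16 gives 2 > 0. Violating.
Others bid (4, 4, 16): truth gives 0; bid 16 gives 2 > 0. Violating.
Others bid (4, 4, 18): truth gives 0; no alternative beats it.
Others bid (4, 4, 19): truth gives 0; no alternative beats it.
(Checking all 64 profiles: 2 have a profitable deviation, 62 do not.)

2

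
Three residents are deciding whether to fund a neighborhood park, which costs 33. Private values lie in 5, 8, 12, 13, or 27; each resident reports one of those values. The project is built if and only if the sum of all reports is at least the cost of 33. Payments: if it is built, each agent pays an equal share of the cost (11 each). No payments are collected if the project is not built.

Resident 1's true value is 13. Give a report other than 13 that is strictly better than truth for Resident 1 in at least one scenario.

Suppose Resident 2 reports 5 and Resident 3 reports 5.
Report 13: project not built, utility 0.
Report 27: project built, pays 11, utility 13 - 11 = 2.
So reporting 27 beats truth here (2 > 0).

27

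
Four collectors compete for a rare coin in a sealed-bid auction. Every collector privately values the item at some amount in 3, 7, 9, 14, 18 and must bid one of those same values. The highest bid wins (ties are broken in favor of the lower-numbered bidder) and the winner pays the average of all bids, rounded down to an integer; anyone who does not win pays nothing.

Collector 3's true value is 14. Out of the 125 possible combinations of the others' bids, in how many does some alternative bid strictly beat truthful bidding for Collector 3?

Others bid (3, 3, 3): truth gives 9; bid 7 gives 10 > 9. Violating.
Others bid (3, 3, 7): truth gives 8; bid 7 gives 9 > 8. Violating.
Others bid (3, 3, 9): truth gives 7; bid 9 gives 8 > 7. Violating.
Others bid (3, 3, 18): truth gives 0; bid 18 gives 4 > 0. Violating.
Others bid (3, 3, 14): truth gives 6; no alternative beats it.
Others bid (3, 7, 14): truth gives 5; no alternative beats it.
(Checking all 125 profiles: 50 have a profitable deviation, 75 do not.)

50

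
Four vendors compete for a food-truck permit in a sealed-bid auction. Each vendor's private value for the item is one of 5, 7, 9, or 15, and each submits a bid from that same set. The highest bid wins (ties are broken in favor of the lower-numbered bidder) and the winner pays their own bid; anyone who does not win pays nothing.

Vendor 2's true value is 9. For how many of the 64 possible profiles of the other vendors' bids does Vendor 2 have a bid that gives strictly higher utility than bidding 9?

4

Others bid (5, 5, 5): truth gives 0; bid 7 gives 2 > 0. Violating.
Others bid (5, 5, 7): truth gives 0; bid 7 gives 2 > 0. Violating.
Others bid (5, 7, 5): truth gives 0; bid 7 gives 2 > 0. Violating.
Others bid (5, 7, 7): truth gives 0; bid 7 gives 2 > 0. Violating.
Others bid (5, 5, 9): truth gives 0; no alternative beats it.
Others bid (5, 5, 15): truth gives 0; no alternative beats it.
(Checking all 64 profiles: 4 have a profitable deviation, 60 do not.)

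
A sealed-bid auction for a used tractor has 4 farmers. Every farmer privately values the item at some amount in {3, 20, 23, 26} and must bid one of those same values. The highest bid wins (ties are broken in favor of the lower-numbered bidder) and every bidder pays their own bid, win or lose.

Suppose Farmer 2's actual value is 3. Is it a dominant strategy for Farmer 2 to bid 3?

Yes

Check each profile of the others' bids and compare truth against every alternative bid.
Others bid (3, 3, 23): truth gives -3, best alternative gives -20.
Others bid (3, 3, 26): truth gives -3, best alternative gives -20.
Others bid (3, 20, 23): truth gives -3, best alternative gives -20.
Others bid (3, 20, 26): truth gives -3, best alternative gives -20.
Others bid (3, 23, 3): truth gives -3, best alternative gives -20.
Others bid (3, 23, 20): truth gives -3, best alternative gives -20.
(Remaining 58 profiles checked similarly; truth is weakly best in each.)
In every case the truthful bid is at least as good as any alternative, so it is a dominant strategy.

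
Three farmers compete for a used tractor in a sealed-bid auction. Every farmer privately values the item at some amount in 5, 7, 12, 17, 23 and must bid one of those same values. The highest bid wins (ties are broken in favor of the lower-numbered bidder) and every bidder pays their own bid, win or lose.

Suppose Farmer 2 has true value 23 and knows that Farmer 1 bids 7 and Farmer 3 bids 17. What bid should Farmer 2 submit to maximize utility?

Bid 5: loses but pays 5, utility -5.
Bid 7: loses but pays 7, utility -7.
Bid 12: loses but pays 12, utility -12.
Bid 17: wins, pays 17, utility 23 - 17 = 6.
Bid 23: wins, pays 23, utility 23 - 23 = 0.
The best choice is 17 with utility 6.

17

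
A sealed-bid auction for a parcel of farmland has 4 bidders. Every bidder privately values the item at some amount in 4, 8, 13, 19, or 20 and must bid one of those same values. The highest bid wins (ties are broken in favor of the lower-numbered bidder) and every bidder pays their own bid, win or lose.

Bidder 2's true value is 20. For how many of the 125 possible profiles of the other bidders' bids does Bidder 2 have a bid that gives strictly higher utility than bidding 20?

73

Others bid (4, 4, 4): truth gives 0; bid 8 gives 12 > 0. Violating.
Others bid (4, 4, 8): truth gives 0; bid 8 gives 12 > 0. Violating.
Others bid (4, 4, 13): truth gives 0; bid 13 gives 7 > 0. Violating.
Others bid (4, 4, 19): truth gives 0; bid 19 gives 1 > 0. Violating.
Others bid (4, 4, 20): truth gives 0; no alternative beats it.
Others bid (4, 8, 20): truth gives 0; no alternative beats it.
(Checking all 125 profiles: 73 have a profitable deviation, 52 do not.)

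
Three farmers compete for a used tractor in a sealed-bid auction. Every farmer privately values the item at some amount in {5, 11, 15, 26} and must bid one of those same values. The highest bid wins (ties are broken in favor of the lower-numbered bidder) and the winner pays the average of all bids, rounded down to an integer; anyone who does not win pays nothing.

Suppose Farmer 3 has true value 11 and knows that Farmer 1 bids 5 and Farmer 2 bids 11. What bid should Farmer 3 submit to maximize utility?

15

Bid 5: loses, pays 0, utility 0.
Bid 11: loses, pays 0, utility 0.
Bid 15: wins, pays 10, utility 11 - 10 = 1.
Bid 26: wins, pays 14, utility 11 - 14 = -3.
The best choice is 15 with utility 1.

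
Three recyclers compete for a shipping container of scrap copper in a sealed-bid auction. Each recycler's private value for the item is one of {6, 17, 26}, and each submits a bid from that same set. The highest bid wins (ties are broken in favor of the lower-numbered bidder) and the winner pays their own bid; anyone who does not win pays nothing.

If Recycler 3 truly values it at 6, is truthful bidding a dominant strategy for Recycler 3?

Yes

Check each profile of the others' bids and compare truth against every alternative bid.
Others bid (6, 6): truth gives 0, best alternative gives -11.
Others bid (6, 17): truth gives 0, best alternative gives 0.
Others bid (6, 26): truth gives 0, best alternative gives 0.
Others bid (17, 6): truth gives 0, best alternative gives 0.
Others bid (17, 17): truth gives 0, best alternative gives 0.
Others bid (17, 26): truth gives 0, best alternative gives 0.
(Remaining 3 profiles checked similarly; truth is weakly best in each.)
In every case the truthful bid is at least as good as any alternative, so it is a dominant strategy.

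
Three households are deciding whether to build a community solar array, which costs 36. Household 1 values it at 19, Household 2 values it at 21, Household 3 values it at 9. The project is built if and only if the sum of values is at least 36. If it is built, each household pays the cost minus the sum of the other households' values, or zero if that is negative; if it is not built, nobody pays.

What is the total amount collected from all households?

Total value 49 ≥ cost 36, so it is built.
Household 1: others sum to 30; max(0, 36 - 30) = 6.
Household 2: others sum to 28; max(0, 36 - 28) = 8.
Household 3: others sum to 40; max(0, 36 - 40) = 0.
Total collected = 6 + 8 + 0 = 14.

14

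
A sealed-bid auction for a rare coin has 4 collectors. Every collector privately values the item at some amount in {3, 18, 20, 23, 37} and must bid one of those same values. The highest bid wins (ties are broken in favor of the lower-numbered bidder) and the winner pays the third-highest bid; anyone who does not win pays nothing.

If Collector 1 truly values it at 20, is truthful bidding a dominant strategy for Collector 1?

Consider the case where Collector 2 bids 3, Collector 3 bids 3 and Collector 4 bids 23.
Truthful bid 20: loses, pays 0, utility 0.
Bid 23 instead: wins, pays 3, utility 20 - 3 = 17.
Since 17 > 0, bidding 23 is strictly better here, so truthful bidding is not dominant.

No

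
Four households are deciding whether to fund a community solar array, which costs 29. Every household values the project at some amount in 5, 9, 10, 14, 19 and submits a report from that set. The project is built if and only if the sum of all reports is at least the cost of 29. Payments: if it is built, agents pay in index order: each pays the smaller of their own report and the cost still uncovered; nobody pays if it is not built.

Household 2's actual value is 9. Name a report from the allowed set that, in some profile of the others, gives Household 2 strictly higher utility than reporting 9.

Suppose Household 1 reports 5, Household 3 reports 5 and Household 4 reports 14.
Report 9: project built, pays 9, utility 9 - 9 = 0.
Report 5: project built, pays 5, utility 9 - 5 = 4.
So reporting 5 beats truth here (4 > 0).

5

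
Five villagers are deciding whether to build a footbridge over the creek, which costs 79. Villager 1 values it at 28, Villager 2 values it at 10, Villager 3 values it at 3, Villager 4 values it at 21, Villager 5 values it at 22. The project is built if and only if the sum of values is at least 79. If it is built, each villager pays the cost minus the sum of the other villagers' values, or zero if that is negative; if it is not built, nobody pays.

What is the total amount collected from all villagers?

Total value 84 ≥ cost 79, so it is built.
Villager 1: others sum to 56; max(0, 79 - 56) = 23.
Villager 2: others sum to 74; max(0, 79 - 74) = 5.
Villager 3: others sum to 81; max(0, 79 - 81) = 0.
Villager 4: others sum to 63; max(0, 79 - 63) = 16.
Villager 5: others sum to 62; max(0, 79 - 62) = 17.
Total collected = 23 + 5 + 0 + 16 + 17 = 61.

61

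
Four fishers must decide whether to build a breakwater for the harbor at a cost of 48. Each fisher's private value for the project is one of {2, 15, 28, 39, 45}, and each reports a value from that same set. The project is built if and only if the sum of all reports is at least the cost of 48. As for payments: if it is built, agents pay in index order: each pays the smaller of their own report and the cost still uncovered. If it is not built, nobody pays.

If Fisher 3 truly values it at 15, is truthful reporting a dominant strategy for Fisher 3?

No

Consider the case where Fisher 1 reports 2, Fisher 2 reports 2 and Fisher 4 reports 45.
Truthful report 15: project built, pays 15, utility 15 - 15 = 0.
Report 2 instead: project built, pays 2, utility 15 - 2 = 13.
Since 13 > 0, reporting 2 is strictly better here, so truthful reporting is not dominant.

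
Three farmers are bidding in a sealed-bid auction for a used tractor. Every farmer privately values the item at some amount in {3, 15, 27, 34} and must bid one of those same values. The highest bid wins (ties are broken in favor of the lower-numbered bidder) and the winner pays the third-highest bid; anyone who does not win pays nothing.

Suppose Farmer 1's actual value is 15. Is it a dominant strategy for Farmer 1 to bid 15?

No

Consider the case where Farmer 2 bids 3 and Farmer 3 bids 27.
Truthful bid 15: loses, pays 0, utility 0.
Bid 27 instead: wins, pays 3, utility 15 - 3 = 12.
Since 12 > 0, bidding 27 is strictly better here, so truthful bidding is not dominant.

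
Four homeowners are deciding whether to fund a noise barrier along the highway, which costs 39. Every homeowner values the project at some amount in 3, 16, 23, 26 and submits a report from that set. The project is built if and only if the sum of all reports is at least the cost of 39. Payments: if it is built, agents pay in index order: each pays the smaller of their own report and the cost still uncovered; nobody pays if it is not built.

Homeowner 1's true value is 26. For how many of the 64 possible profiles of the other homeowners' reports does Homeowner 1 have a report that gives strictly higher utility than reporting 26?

63

Others report (3, 3, 16): truth gives 0; report 23 gives 3 > 0. Violating.
Others report (3, 3, 23): truth gives 0; report 16 gives 10 > 0. Violating.
Others report (3, 3, 26): truth gives 0; report 16 gives 10 > 0. Violating.
Others report (3, 16, 3): truth gives 0; report 23 gives 3 > 0. Violating.
Others report (3, 3, 3): truth gives 0; no alternative beats it.
(Checking all 64 profiles: 63 have a profitable deviation, 1 does not.)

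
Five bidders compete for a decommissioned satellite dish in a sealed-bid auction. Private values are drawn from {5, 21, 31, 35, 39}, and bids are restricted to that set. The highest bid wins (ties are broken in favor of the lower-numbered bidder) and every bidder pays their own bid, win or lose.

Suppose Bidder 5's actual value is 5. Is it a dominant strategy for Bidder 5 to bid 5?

Yes

Check each profile of the others' bids and compare truth against every alternative bid.
Others bid (5, 5, 5, 21): truth gives -5, best alternative gives -21.
Others bid (5, 5, 5, 31): truth gives -5, best alternative gives -21.
Others bid (5, 5, 5, 35): truth gives -5, best alternative gives -21.
Others bid (5, 5, 5, 39): truth gives -5, best alternative gives -21.
Others bid (5, 5, 21, 5): truth gives -5, best alternative gives -21.
Others bid (5, 5, 21, 21): truth gives -5, best alternative gives -21.
(Remaining 619 profiles checked similarly; truth is weakly best in each.)
In every case the truthful bid is at least as good as any alternative, so it is a dominant strategy.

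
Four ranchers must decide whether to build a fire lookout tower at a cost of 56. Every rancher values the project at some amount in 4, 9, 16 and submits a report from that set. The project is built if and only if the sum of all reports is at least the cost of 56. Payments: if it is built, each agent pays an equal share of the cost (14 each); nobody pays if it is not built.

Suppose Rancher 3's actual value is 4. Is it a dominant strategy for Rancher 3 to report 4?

Check each profile of the others' reports and compare truth against every alternative report.
Others report (16, 16, 16): truth gives 0, best alternative gives -10.
Others report (4, 4, 4): truth gives 0, best alternative gives 0.
Others report (4, 4, 9): truth gives 0, best alternative gives 0.
Others report (4, 4, 16): truth gives 0, best alternative gives 0.
Others report (4, 9, 4): truth gives 0, best alternative gives 0.
Others report (4, 9, 9): truth gives 0, best alternative gives 0.
(Remaining 21 profiles checked similarly; truth is weakly best in each.)
In every case the truthful report is at least as good as any alternative, so it is a dominant strategy.

Yes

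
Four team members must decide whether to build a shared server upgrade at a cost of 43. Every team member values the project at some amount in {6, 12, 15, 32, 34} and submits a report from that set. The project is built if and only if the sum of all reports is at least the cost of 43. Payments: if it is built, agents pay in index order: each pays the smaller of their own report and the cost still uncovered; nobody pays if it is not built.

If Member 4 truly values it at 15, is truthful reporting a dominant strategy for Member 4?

Yes

Check each profile of the others' reports and compare truth against every alternative report.
Others report (6, 6, 32): truth gives 15, best alternative gives 15.
Others report (6, 6, 34): truth gives 15, best alternative gives 15.
Others report (6, 12, 32): truth gives 15, best alternative gives 15.
Others report (6, 12, 34): truth gives 15, best alternative gives 15.
Others report (6, 15, 32): truth gives 15, best alternative gives 15.
Others report (6, 15, 34): truth gives 15, best alternative gives 15.
(Remaining 119 profiles checked similarly; truth is weakly best in each.)
In every case the truthful report is at least as good as any alternative, so it is a dominant strategy.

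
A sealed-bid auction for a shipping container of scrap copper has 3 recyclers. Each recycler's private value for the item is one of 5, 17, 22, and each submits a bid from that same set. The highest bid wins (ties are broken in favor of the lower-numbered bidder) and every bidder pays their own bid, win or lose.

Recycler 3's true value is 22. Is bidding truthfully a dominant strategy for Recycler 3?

No

Consider the case where Recycler 1 bids 5 and Recycler 2 bids 5.
Truthful bid 22: wins, pays 22, utility 22 - 22 = 0.
Bid 17 instead: wins, pays 17, utility 22 - 17 = 5.
Since 5 > 0, bidding 17 is strictly better here, so truthful bidding is not dominant.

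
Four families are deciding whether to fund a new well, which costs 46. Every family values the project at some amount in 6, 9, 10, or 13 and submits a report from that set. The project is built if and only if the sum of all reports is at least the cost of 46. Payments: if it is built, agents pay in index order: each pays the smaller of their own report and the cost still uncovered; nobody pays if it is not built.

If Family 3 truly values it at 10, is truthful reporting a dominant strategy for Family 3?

Consider the case where Family 1 reports 13, Family 2 reports 13 and Family 4 reports 13.
Truthful report 10: project built, pays 10, utility 10 - 10 = 0.
Report 9 instead: project built, pays 9, utility 10 - 9 = 1.
Since 1 > 0, reporting 9 is strictly better here, so truthful reporting is not dominant.

No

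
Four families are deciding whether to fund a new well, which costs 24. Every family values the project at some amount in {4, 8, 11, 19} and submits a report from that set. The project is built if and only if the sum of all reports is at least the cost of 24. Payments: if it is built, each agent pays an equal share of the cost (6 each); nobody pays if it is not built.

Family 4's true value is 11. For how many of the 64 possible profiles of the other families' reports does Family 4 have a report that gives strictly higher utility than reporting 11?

Others report (4, 4, 4): truth gives 0; report 19 gives 5 > 0. Violating.
Others report (4, 4, 8): truth gives 5; no alternative beats it.
Others report (4, 4, 11): truth gives 5; no alternative beats it.
(Checking all 64 profiles: 1 has a profitable deviation, 63 do not.)

1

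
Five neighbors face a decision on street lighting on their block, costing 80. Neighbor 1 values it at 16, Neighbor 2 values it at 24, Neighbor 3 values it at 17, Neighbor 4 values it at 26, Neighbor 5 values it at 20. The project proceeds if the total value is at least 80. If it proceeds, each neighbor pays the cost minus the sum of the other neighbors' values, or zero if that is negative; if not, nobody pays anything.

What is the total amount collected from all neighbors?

4

Total value 103 ≥ cost 80, so it is built.
Neighbor 1: others sum to 87; max(0, 80 - 87) = 0.
Neighbor 2: others sum to 79; max(0, 80 - 79) = 1.
Neighbor 3: others sum to 86; max(0, 80 - 86) = 0.
Neighbor 4: others sum to 77; max(0, 80 - 77) = 3.
Neighbor 5: others sum to 83; max(0, 80 - 83) = 0.
Total collected = 0 + 1 + 0 + 3 + 0 = 4.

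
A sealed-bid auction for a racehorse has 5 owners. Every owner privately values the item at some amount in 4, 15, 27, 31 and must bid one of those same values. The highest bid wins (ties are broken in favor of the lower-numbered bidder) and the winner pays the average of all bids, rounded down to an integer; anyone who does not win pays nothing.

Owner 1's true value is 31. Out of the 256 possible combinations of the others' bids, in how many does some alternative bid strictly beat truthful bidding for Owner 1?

Others bid (4, 4, 4, 4): truth gives 22; bid 4 gives 27 > 22. Violating.
Others bid (4, 4, 4, 15): truth gives 20; bid 15 gives 23 > 20. Violating.
Others bid (4, 4, 4, 27): truth gives 17; bid 27 gives 18 > 17. Violating.
Others bid (4, 4, 15, 4): truth gives 20; bid 15 gives 23 > 20. Violating.
Others bid (4, 4, 4, 31): truth gives 17; no alternative beats it.
Others bid (4, 4, 15, 31): truth gives 14; no alternative beats it.
(Checking all 256 profiles: 68 have a profitable deviation, 188 do not.)

68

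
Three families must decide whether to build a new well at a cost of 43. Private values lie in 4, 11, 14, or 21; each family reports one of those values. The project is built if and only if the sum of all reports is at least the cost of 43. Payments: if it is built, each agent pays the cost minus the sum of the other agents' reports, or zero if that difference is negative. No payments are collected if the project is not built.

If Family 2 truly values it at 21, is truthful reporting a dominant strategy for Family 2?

Check each profile of the others' reports and compare truth against every alternative report.
Others report (14, 14): truth gives 6, best alternative gives 0.
Others report (4, 21): truth gives 3, best alternative gives 0.
Others report (11, 14): truth gives 3, best alternative gives 0.
Others report (14, 11): truth gives 3, best alternative gives 0.
Others report (21, 4): truth gives 3, best alternative gives 0.
Others report (21, 21): truth gives 20, best alternative gives 20.
(Remaining 10 profiles checked similarly; truth is weakly best in each.)
In every case the truthful report is at least as good as any alternative, so it is a dominant strategy.

Yes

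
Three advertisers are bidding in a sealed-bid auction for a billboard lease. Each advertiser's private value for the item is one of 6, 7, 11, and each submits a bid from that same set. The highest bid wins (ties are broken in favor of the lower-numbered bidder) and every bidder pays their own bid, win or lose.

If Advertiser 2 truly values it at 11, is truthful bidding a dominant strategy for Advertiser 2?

Consider the case where Advertiser 1 bids 6 and Advertiser 3 bids 6.
Truthful bid 11: wins, pays 11, utility 11 - 11 = 0.
Bid 7 instead: wins, pays 7, utility 11 - 7 = 4.
Since 4 > 0, bidding 7 is strictly better here, so truthful bidding is not dominant.

No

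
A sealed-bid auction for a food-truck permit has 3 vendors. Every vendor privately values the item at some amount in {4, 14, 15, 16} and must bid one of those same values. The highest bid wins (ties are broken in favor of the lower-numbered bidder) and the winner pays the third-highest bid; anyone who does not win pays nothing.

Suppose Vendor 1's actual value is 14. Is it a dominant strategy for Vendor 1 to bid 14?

No

Consider the case where Vendor 2 bids 4 and Vendor 3 bids 15.
Truthful bid 14: loses, pays 0, utility 0.
Bid 15 instead: wins, pays 4, utility 14 - 4 = 10.
Since 10 > 0, bidding 15 is strictly better here, so truthful bidding is not dominant.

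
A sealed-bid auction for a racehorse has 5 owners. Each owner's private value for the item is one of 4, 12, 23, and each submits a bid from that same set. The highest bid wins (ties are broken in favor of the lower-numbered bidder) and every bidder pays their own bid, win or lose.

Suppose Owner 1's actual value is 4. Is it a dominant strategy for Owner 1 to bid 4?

Yes

Check each profile of the others' bids and compare truth against every alternative bid.
Others bid (4, 4, 4, 4): truth gives 0, best alternative gives -8.
Others bid (4, 4, 4, 23): truth gives -4, best alternative gives -12.
Others bid (4, 4, 12, 23): truth gives -4, best alternative gives -12.
Others bid (4, 4, 23, 4): truth gives -4, best alternative gives -12.
Others bid (4, 4, 23, 12): truth gives -4, best alternative gives -12.
Others bid (4, 4, 23, 23): truth gives -4, best alternative gives -12.
(Remaining 75 profiles checked similarly; truth is weakly best in each.)
In every case the truthful bid is at least as good as any alternative, so it is a dominant strategy.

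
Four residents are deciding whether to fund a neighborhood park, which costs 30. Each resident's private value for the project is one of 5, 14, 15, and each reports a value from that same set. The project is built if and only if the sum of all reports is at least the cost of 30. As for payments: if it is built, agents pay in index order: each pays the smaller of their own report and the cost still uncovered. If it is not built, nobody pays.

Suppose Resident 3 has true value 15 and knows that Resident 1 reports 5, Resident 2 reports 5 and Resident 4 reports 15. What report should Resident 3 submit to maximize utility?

Report 5: project built, pays 5, utility 15 - 5 = 10.
Report 14: project built, pays 14, utility 15 - 14 = 1.
Report 15: project built, pays 15, utility 15 - 15 = 0.
The best choice is 5 with utility 10.

5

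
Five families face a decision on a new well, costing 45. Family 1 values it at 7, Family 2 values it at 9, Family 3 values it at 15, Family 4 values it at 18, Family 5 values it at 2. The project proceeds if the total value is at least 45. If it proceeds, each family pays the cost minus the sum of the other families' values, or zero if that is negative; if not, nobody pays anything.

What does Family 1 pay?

1

Total value 51 ≥ cost 45, so the project is built.
The other families' values sum to 44.
Cost minus that sum is 45 - 44 = 1.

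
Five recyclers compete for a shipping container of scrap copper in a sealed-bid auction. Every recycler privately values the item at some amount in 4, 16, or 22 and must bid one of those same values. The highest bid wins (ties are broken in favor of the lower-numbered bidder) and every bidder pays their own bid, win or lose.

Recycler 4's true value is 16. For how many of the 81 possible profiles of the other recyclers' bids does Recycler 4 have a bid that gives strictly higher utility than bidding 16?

Others bid (4, 4, 4, 22): truth gives -16; bid 4 gives -4 > -16. Violating.
Others bid (4, 4, 16, 4): truth gives -16; bid 4 gives -4 > -16. Violating.
Others bid (4, 4, 16, 16): truth gives -16; bid 4 gives -4 > -16. Violating.
Others bid (4, 4, 16, 22): truth gives -16; bid 4 gives -4 > -16. Violating.
Others bid (4, 4, 4, 4): truth gives 0; no alternative beats it.
Others bid (4, 4, 4, 16): truth gives 0; no alternative beats it.
(Checking all 81 profiles: 79 have a profitable deviation, 2 do not.)

79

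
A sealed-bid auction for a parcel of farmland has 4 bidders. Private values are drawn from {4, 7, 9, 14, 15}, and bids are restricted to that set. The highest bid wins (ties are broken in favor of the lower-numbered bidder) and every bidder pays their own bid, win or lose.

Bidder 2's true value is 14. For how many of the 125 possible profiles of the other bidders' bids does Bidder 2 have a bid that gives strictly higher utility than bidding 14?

95

Others bid (4, 4, 4): truth gives 0; bid 7 gives 7 > 0. Violating.
Others bid (4, 4, 7): truth gives 0; bid 7 gives 7 > 0. Violating.
Others bid (4, 4, 9): truth gives 0; bid 9 gives 5 > 0. Violating.
Others bid (4, 4, 15): truth gives -14; bid 15 gives -1 > -14. Violating.
Others bid (4, 4, 14): truth gives 0; no alternative beats it.
Others bid (4, 7, 14): truth gives 0; no alternative beats it.
(Checking all 125 profiles: 95 have a profitable deviation, 30 do not.)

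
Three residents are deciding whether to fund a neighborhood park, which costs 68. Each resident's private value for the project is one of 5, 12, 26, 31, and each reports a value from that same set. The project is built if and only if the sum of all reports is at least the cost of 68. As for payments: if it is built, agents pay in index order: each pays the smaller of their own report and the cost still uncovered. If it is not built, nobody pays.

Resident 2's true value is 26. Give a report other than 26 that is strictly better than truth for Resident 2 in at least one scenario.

Suppose Resident 1 reports 26 and Resident 3 reports 31.
Report 26: project built, pays 26, utility 26 - 26 = 0.
Report 12: project built, pays 12, utility 26 - 12 = 14.
So reporting 12 beats truth here (14 > 0).

12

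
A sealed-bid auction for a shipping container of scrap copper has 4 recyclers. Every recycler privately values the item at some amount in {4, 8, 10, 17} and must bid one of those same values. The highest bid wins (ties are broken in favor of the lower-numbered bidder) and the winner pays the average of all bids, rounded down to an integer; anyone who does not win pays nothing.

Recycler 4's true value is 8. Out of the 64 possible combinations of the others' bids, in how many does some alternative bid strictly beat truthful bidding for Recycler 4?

Others bid (4, 4, 8): truth gives 0; bid 10 gives 2 > 0. Violating.
Others bid (4, 8, 4): truth gives 0; bid 10 gives 2 > 0. Violating.
Others bid (4, 8, 8): truth gives 0; bid 10 gives 1 > 0. Violating.
Others bid (8, 4, 4): truth gives 0; bid 10 gives 2 > 0. Violating.
Others bid (4, 4, 4): truth gives 3; no alternative beats it.
Others bid (4, 4, 10): truth gives 0; no alternative beats it.
(Checking all 64 profiles: 6 have a profitable deviation, 58 do not.)

6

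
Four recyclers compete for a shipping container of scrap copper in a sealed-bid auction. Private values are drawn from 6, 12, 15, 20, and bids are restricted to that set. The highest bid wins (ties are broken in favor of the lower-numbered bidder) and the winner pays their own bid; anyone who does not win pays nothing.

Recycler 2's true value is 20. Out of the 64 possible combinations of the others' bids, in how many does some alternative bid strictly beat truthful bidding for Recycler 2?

18

Others bid (6, 6, 6): truth gives 0; bid 12 gives 8 > 0. Violating.
Others bid (6, 6, 12): truth gives 0; bid 12 gives 8 > 0. Violating.
Others bid (6, 6, 15): truth gives 0; bid 15 gives 5 > 0. Violating.
Others bid (6, 12, 6): truth gives 0; bid 12 gives 8 > 0. Violating.
Others bid (6, 6, 20): truth gives 0; no alternative beats it.
Others bid (6, 12, 20): truth gives 0; no alternative beats it.
(Checking all 64 profiles: 18 have a profitable deviation, 46 do not.)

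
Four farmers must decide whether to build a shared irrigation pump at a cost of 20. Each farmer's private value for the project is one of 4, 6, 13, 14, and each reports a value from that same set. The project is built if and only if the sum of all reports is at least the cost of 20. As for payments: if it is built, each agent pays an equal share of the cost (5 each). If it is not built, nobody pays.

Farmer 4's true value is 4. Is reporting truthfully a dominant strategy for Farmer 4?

Check each profile of the others' reports and compare truth against every alternative report.
Others report (4, 4, 6): truth gives 0, best alternative gives -1.
Others report (4, 6, 4): truth gives 0, best alternative gives -1.
Others report (6, 4, 4): truth gives 0, best alternative gives -1.
Others report (4, 4, 13): truth gives -1, best alternative gives -1.
Others report (4, 4, 14): truth gives -1, best alternative gives -1.
Others report (4, 6, 6): truth gives -1, best alternative gives -1.
(Remaining 58 profiles checked similarly; truth is weakly best in each.)
In every case the truthful report is at least as good as any alternative, so it is a dominant strategy.

Yes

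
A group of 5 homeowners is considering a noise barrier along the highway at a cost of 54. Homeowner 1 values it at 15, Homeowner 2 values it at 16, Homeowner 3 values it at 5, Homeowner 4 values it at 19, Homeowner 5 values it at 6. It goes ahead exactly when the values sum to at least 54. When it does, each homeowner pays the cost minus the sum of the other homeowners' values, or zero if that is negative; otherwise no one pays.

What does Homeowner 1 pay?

Total value 61 ≥ cost 54, so the project is built.
The other homeowners' values sum to 46.
Cost minus that sum is 54 - 46 = 8.

8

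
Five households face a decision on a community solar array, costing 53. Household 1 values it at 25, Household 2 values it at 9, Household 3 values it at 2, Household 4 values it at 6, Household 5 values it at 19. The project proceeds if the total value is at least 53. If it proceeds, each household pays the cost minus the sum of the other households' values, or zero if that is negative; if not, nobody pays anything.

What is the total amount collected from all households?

Total value 61 ≥ cost 53, so it is built.
Household 1: others sum to 36; max(0, 53 - 36) = 17.
Household 2: others sum to 52; max(0, 53 - 52) = 1.
Household 3: others sum to 59; max(0, 53 - 59) = 0.
Household 4: others sum to 55; max(0, 53 - 55) = 0.
Household 5: others sum to 42; max(0, 53 - 42) = 11.
Total collected = 17 + 1 + 0 + 0 + 11 = 29.

29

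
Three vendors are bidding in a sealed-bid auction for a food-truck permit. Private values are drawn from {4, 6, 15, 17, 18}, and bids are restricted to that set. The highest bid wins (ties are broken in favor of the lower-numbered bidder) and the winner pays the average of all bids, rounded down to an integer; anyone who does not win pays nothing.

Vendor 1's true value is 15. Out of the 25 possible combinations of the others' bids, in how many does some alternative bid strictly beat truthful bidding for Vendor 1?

Others bid (4, 4): truth gives 8; bid 4 gives 11 > 8. Violating.
Others bid (4, 6): truth gives 7; bid 6 gives 10 > 7. Violating.
Others bid (4, 17): truth gives 0; bid 17 gives 3 > 0. Violating.
Others bid (4, 18): truth gives 0; bid 18 gives 2 > 0. Violating.
Others bid (4, 15): truth gives 4; no alternative beats it.
Others bid (6, 15): truth gives 3; no alternative beats it.
(Checking all 25 profiles: 12 have a profitable deviation, 13 do not.)

12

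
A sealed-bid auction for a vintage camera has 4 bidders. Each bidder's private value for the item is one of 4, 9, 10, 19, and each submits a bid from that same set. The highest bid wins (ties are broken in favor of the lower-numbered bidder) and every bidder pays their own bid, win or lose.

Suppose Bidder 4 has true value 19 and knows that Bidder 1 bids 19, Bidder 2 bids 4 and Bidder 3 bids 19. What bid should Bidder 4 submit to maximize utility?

Bid 4: loses but pays 4, utility -4.
Bid 9: loses but pays 9, utility -9.
Bid 10: loses but pays 10, utility -10.
Bid 19: loses but pays 19, utility -19.
The best choice is 4 with utility -4.

4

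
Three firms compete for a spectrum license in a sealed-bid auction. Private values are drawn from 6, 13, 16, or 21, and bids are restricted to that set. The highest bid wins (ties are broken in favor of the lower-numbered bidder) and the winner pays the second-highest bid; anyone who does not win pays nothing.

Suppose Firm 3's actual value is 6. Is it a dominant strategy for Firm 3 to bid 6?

Yes

Check each profile of the others' bids and compare truth against every alternative bid.
Others bid (6, 6): truth gives 0, best alternative gives 0.
Others bid (6, 13): truth gives 0, best alternative gives 0.
Others bid (6, 16): truth gives 0, best alternative gives 0.
Others bid (6, 21): truth gives 0, best alternative gives 0.
Others bid (13, 6): truth gives 0, best alternative gives 0.
Others bid (13, 13): truth gives 0, best alternative gives 0.
(Remaining 10 profiles checked similarly; truth is weakly best in each.)
In every case the truthful bid is at least as good as any alternative, so it is a dominant strategy.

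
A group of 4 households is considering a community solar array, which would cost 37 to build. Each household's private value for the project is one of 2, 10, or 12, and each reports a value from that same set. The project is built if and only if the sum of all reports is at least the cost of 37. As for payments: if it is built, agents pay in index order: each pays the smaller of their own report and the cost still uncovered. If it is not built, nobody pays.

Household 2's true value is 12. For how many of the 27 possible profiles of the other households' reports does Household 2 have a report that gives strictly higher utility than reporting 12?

8

Others report (10, 10, 10): truth gives 0; report 10 gives 2 > 0. Violating.
Others report (10, 10, 12): truth gives 0; report 10 gives 2 > 0. Violating.
Others report (10, 12, 10): truth gives 0; report 10 gives 2 > 0. Violating.
Others report (10, 12, 12): truth gives 0; report 10 gives 2 > 0. Violating.
Others report (2, 2, 2): truth gives 0; no alternative beats it.
Others report (2, 2, 10): truth gives 0; no alternative beats it.
(Checking all 27 profiles: 8 have a profitable deviation, 19 do not.)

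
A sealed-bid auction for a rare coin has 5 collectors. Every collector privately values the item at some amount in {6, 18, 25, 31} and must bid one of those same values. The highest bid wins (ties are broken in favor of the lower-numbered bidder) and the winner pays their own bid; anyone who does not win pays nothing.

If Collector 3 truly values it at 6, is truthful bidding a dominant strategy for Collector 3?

Yes

Check each profile of the others' bids and compare truth against every alternative bid.
Others bid (6, 6, 6, 6): truth gives 0, best alternative gives -12.
Others bid (6, 6, 6, 18): truth gives 0, best alternative gives -12.
Others bid (6, 6, 18, 6): truth gives 0, best alternative gives -12.
Others bid (6, 6, 18, 18): truth gives 0, best alternative gives -12.
Others bid (6, 6, 6, 25): truth gives 0, best alternative gives 0.
Others bid (6, 6, 6, 31): truth gives 0, best alternative gives 0.
(Remaining 250 profiles checked similarly; truth is weakly best in each.)
In every case the truthful bid is at least as good as any alternative, so it is a dominant strategy.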